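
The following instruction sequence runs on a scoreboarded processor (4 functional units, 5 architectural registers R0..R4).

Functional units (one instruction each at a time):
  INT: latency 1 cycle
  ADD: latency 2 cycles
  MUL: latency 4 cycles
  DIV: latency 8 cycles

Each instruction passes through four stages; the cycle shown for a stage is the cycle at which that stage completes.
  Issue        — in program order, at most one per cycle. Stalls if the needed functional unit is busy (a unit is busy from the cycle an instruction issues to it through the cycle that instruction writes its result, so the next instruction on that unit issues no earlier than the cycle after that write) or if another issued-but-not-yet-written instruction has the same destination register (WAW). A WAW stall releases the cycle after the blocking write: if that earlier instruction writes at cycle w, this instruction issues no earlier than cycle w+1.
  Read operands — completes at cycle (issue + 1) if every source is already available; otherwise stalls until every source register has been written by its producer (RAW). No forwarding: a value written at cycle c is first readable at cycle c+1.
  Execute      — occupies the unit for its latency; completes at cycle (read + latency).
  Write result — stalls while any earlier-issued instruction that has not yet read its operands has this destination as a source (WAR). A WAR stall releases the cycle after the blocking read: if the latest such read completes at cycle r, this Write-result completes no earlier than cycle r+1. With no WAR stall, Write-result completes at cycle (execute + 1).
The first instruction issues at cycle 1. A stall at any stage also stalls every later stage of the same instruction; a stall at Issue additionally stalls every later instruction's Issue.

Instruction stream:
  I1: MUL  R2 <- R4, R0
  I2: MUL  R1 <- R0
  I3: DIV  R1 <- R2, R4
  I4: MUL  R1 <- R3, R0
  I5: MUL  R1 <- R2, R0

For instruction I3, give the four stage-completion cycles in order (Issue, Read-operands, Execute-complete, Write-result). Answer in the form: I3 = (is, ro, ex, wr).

I3 = (15, 16, 24, 25)

I1 -> (1, 2, 6, 7)
I2 -> (8, 9, 13, 14)  // struct: MUL busy until I1 writes@7
I3 -> (15, 16, 24, 25)  // WAW R1: wait I2 write@14
I4 -> (26, 27, 31, 32)  // WAW R1: wait I3 write@25
I5 -> (33, 34, 38, 39)  // struct: MUL busy until I4 writes@32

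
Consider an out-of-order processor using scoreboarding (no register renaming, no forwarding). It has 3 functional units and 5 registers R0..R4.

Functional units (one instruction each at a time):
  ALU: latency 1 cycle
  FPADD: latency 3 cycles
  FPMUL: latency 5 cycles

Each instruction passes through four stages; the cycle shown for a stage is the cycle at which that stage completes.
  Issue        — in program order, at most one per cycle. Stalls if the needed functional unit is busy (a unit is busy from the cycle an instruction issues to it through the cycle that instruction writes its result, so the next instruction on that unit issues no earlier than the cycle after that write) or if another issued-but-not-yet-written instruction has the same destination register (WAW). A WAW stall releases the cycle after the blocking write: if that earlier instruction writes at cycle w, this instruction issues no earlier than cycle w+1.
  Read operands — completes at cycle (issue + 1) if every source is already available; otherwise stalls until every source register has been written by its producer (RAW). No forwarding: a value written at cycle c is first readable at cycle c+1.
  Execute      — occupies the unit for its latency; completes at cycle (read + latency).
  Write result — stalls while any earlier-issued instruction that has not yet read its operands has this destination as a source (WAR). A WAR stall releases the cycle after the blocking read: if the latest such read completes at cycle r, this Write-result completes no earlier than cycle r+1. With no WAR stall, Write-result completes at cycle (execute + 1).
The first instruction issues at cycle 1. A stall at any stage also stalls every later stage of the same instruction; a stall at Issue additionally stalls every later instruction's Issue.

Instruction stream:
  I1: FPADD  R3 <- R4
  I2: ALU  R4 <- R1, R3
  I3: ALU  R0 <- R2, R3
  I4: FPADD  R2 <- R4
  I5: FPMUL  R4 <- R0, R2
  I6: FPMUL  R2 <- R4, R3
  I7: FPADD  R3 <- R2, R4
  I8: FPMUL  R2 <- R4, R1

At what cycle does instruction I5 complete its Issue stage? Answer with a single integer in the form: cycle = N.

c1: I1 dispatched to FPADD
c2: I1 operands ready | I2 dispatched to ALU
c5: I1 complete
c6: R3←I1
c7: I2 operands ready
c8: I2 complete
c9: R4←I2
c10: I3 dispatched to ALU
c11: I3 operands ready | I4 dispatched to FPADD
c12: I3 complete | I4 operands ready | I5 dispatched to FPMUL
c13: R0←I3
c15: I4 complete
c16: R2←I4
c17: I5 operands ready
c22: I5 complete
c23: R4←I5
c24: I6 dispatched to FPMUL
c25: I6 operands ready | I7 dispatched to FPADD
c30: I6 complete
c31: R2←I6
c32: I7 operands ready | I8 dispatched to FPMUL
c33: I8 operands ready
c35: I7 complete
c36: R3←I7
c38: I8 complete
c39: R2←I8

cycle = 12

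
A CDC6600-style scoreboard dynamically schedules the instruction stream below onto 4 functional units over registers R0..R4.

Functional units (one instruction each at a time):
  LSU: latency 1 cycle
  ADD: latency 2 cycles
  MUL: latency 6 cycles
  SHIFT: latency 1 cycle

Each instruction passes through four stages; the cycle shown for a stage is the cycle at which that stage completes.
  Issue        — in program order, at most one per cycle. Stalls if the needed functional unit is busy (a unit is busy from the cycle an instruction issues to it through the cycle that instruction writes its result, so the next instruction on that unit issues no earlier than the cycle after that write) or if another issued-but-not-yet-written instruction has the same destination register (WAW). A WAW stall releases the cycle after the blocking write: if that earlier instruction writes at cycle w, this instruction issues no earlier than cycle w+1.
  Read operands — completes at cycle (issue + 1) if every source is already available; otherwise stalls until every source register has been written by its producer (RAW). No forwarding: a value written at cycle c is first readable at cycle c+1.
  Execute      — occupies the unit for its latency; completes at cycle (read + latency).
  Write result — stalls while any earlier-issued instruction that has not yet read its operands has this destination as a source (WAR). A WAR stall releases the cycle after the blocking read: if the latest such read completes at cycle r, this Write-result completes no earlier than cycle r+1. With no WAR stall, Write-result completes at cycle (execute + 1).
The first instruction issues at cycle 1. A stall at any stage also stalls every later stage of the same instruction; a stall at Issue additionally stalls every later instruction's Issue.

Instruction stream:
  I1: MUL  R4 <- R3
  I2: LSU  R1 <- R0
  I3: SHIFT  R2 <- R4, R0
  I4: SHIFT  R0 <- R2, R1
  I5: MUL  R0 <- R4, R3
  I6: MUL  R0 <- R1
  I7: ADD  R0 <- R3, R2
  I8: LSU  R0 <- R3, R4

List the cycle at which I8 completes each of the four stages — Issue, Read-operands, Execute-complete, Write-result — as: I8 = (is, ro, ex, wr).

I8 = (40, 41, 42, 43)

t=1  I1→MUL
t=2  I1 RO | I2→LSU
t=3  I2 RO | I3→SHIFT
t=4  I2 EX
t=5  I2 WR R1
t=8  I1 EX
t=9  I1 WR R4
t=10  I3 RO
t=11  I3 EX
t=12  I3 WR R2
t=13  I4→SHIFT
t=14  I4 RO
t=15  I4 EX
t=16  I4 WR R0
t=17  I5→MUL
t=18  I5 RO
t=24  I5 EX
t=25  I5 WR R0
t=26  I6→MUL
t=27  I6 RO
t=33  I6 EX
t=34  I6 WR R0
t=35  I7→ADD
t=36  I7 RO
t=38  I7 EX
t=39  I7 WR R0
t=40  I8→LSU
t=41  I8 RO
t=42  I8 EX
t=43  I8 WR R0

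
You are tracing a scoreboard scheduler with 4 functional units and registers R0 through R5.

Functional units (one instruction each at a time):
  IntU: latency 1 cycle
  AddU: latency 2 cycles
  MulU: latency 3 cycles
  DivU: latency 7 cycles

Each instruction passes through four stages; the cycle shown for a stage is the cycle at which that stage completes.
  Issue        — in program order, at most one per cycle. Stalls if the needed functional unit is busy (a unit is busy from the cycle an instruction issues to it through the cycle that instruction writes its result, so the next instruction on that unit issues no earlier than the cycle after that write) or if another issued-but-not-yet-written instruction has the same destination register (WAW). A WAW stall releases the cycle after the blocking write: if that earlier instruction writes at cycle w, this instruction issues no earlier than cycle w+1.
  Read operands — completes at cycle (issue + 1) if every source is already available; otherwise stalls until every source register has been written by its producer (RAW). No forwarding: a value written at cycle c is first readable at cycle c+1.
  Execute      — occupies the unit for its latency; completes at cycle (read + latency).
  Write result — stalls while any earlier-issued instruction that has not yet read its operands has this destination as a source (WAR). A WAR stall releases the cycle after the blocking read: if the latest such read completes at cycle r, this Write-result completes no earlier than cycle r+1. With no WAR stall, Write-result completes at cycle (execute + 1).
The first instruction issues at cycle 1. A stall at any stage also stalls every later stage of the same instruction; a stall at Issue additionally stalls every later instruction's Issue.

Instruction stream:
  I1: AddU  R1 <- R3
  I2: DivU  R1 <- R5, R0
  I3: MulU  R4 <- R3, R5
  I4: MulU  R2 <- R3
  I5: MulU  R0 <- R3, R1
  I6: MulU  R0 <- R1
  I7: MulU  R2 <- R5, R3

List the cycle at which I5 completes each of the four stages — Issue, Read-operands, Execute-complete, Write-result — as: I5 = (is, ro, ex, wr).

  I1 | 1 | 2 | 4 | 5
  I2 | 6 | 7 | 14 | 15   WAW R1: wait I1 write@5
  I3 | 7 | 8 | 11 | 12
  I4 | 13 | 14 | 17 | 18   struct: MulU busy until I3 writes@12
  I5 | 19 | 20 | 23 | 24   struct: MulU busy until I4 writes@18
  I6 | 25 | 26 | 29 | 30   struct: MulU busy until I5 writes@24
  I7 | 31 | 32 | 35 | 36   struct: MulU busy until I6 writes@30

I5 = (19, 20, 23, 24)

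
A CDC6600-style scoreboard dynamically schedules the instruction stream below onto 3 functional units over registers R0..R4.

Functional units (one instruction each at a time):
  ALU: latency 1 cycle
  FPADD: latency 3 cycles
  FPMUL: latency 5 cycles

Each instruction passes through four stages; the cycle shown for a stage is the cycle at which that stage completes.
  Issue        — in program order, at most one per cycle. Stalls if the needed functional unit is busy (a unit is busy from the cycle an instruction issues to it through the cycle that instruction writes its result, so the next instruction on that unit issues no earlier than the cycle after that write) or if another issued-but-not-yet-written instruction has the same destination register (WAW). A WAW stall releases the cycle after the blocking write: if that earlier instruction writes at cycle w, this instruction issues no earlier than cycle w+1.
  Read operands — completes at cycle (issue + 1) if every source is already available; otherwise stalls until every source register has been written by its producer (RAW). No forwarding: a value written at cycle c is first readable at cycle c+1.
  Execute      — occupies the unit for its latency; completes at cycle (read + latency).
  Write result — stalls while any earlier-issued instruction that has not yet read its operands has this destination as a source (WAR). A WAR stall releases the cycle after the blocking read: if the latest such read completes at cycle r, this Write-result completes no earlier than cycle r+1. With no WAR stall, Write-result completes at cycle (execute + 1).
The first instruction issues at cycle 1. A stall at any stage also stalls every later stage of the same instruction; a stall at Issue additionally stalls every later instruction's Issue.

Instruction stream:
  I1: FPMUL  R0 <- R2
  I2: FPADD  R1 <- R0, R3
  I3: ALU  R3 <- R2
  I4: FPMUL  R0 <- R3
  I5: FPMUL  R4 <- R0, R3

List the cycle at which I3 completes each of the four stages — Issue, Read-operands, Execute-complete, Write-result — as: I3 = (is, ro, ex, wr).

I3 = (3, 4, 5, 10)

c1: I1→FPMUL
c2: I1 RO | I2→FPADD
c3: I3→ALU
c4: I3 RO
c5: I3 EX
c7: I1 EX
c8: I1 WR R0
c9: I2 RO | I4→FPMUL
c10: I3 WR R3
c11: I4 RO
c12: I2 EX
c13: I2 WR R1
c16: I4 EX
c17: I4 WR R0
c18: I5→FPMUL
c19: I5 RO
c24: I5 EX
c25: I5 WR R4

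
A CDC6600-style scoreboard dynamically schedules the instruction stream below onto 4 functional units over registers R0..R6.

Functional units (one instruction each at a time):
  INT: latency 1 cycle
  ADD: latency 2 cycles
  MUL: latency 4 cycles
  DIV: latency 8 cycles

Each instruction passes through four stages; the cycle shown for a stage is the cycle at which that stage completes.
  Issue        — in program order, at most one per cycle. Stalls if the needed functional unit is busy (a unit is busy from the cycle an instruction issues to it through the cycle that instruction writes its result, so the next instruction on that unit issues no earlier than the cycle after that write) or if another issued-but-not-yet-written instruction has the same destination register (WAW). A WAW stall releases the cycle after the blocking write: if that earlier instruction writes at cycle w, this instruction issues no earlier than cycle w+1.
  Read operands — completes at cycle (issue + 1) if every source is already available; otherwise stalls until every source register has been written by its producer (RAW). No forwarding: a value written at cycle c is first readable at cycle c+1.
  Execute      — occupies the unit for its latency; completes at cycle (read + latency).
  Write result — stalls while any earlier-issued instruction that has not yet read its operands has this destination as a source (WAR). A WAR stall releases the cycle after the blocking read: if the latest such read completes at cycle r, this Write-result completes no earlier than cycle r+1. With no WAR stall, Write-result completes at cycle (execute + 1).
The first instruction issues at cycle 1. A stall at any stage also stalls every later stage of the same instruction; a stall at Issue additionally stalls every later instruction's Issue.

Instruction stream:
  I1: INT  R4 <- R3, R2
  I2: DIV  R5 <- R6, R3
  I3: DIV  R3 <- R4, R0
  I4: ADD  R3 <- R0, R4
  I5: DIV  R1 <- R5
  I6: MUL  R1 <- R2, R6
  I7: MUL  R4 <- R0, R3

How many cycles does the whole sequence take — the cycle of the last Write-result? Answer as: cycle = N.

cycle = 49

[I1] 1/2/3/4
[I2] 2/3/11/12
[I3] 13/14/22/23  (struct: DIV busy until I2 writes@12)
[I4] 24/25/27/28  (WAW R3: wait I3 write@23)
[I5] 25/26/34/35
[I6] 36/37/41/42  (WAW R1: wait I5 write@35)
[I7] 43/44/48/49  (struct: MUL busy until I6 writes@42)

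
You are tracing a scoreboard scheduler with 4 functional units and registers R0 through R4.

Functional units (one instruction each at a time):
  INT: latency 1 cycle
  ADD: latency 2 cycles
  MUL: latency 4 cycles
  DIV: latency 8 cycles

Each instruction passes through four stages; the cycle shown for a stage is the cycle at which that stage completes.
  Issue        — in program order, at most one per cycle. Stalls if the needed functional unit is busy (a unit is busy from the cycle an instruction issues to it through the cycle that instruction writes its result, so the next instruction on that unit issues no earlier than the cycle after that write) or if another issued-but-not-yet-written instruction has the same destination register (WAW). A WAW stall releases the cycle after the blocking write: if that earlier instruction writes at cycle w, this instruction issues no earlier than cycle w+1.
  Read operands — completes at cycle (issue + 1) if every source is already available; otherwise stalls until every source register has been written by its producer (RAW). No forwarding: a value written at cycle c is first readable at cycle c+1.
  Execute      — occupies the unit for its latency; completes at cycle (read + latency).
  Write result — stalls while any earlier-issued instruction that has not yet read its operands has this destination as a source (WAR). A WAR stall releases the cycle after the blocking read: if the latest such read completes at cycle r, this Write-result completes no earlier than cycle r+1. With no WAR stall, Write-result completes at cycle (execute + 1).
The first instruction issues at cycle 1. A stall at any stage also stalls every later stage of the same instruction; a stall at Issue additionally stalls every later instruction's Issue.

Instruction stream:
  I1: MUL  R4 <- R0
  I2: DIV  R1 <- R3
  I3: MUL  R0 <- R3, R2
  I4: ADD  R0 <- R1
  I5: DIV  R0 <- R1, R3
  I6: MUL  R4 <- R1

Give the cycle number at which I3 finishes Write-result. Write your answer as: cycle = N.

cycle 1: I1→MUL
cycle 2: I1 RO, I2→DIV
cycle 3: I2 RO
cycle 6: I1 EX
cycle 7: I1 WR R4
cycle 8: I3→MUL
cycle 9: I3 RO
cycle 11: I2 EX
cycle 12: I2 WR R1
cycle 13: I3 EX
cycle 14: I3 WR R0
cycle 15: I4→ADD
cycle 16: I4 RO
cycle 18: I4 EX
cycle 19: I4 WR R0
cycle 20: I5→DIV
cycle 21: I5 RO, I6→MUL
cycle 22: I6 RO
cycle 26: I6 EX
cycle 27: I6 WR R4
cycle 29: I5 EX
cycle 30: I5 WR R0

cycle = 14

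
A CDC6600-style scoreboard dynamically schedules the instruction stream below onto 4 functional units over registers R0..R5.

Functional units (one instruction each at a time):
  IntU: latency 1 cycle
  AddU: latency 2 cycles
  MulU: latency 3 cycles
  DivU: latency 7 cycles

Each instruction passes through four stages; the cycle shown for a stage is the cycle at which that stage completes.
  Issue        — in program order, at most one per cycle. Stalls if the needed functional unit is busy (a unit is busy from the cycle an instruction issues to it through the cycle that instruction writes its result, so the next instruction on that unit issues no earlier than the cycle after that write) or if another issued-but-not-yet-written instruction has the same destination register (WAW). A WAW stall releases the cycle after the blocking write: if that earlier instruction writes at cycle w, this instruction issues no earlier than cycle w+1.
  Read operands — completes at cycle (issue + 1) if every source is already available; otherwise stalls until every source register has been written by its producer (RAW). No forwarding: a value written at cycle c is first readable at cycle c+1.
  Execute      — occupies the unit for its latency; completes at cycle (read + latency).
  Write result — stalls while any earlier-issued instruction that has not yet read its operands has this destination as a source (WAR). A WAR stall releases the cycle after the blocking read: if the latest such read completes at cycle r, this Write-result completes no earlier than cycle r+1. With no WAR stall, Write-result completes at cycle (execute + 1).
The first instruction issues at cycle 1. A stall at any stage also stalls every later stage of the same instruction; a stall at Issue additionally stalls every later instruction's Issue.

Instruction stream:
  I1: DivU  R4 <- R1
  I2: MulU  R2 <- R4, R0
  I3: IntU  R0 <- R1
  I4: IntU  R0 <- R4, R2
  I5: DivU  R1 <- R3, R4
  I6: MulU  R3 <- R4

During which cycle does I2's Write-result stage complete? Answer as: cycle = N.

cycle = 15

cycle 1: issue I1 (DivU)
cycle 2: I1 read-ops | issue I2 (MulU)
cycle 3: issue I3 (IntU)
cycle 4: I3 read-ops
cycle 5: I3 finished on IntU
cycle 9: I1 finished on DivU
cycle 10: I1→R4
cycle 11: I2 read-ops
cycle 12: I3→R0
cycle 13: issue I4 (IntU)
cycle 14: I2 finished on MulU | issue I5 (DivU)
cycle 15: I2→R2 | I5 read-ops
cycle 16: I4 read-ops | issue I6 (MulU)
cycle 17: I4 finished on IntU | I6 read-ops
cycle 18: I4→R0
cycle 20: I6 finished on MulU
cycle 21: I6→R3
cycle 22: I5 finished on DivU
cycle 23: I5→R1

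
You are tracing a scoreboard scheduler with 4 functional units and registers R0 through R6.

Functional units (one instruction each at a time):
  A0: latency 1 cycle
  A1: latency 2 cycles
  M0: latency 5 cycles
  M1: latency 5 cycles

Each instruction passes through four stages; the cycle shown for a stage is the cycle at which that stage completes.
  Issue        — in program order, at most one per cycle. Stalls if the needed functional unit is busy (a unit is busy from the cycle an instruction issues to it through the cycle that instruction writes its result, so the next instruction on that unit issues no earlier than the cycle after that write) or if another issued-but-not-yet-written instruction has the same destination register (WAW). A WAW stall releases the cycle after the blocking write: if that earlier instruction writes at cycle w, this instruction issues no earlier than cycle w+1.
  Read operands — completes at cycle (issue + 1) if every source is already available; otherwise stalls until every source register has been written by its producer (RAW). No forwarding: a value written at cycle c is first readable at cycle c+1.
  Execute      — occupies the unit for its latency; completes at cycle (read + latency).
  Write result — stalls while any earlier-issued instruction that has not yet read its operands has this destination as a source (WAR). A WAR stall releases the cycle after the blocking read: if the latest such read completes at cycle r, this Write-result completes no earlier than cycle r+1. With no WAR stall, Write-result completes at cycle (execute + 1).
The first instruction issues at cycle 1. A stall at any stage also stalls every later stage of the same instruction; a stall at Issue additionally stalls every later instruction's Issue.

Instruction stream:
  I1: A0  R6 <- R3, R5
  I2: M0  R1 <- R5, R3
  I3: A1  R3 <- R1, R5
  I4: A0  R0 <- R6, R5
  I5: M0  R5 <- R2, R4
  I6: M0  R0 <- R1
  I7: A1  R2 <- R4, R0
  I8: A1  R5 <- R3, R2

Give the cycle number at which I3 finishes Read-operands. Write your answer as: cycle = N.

cycle = 10

I1: IS=1 RO=2 EX=3 WR=4
I2: IS=2 RO=3 EX=8 WR=9
I3: IS=3 RO=10 EX=12 WR=13  [RAW R1: wait I2 write@9]
I4: IS=5 RO=6 EX=7 WR=8  [struct: A0 busy until I1 writes@4]
I5: IS=10 RO=11 EX=16 WR=17  [struct: M0 busy until I2 writes@9]
I6: IS=18 RO=19 EX=24 WR=25  [struct: M0 busy until I5 writes@17]
I7: IS=19 RO=26 EX=28 WR=29  [RAW R0: wait I6 write@25]
I8: IS=30 RO=31 EX=33 WR=34  [struct: A1 busy until I7 writes@29]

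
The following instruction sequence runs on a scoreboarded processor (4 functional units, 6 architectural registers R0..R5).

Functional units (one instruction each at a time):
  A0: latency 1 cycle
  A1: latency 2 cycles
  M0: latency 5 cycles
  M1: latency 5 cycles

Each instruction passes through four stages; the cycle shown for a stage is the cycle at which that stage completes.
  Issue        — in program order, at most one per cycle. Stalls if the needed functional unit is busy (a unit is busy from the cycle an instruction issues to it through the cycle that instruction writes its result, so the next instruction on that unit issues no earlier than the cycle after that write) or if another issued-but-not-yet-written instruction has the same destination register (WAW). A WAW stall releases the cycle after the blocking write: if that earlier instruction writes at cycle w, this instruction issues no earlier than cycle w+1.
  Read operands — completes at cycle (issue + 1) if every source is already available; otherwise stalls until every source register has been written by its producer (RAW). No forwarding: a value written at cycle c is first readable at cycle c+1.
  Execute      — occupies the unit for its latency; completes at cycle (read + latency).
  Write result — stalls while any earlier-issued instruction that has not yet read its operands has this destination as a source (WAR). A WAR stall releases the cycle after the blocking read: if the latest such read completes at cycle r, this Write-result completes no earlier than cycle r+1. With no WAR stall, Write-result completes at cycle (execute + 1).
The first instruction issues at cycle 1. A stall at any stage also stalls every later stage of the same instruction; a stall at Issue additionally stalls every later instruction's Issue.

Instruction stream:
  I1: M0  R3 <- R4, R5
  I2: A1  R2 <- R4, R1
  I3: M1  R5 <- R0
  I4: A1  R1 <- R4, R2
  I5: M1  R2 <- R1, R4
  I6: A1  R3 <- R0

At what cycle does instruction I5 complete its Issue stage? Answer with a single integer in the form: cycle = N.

[1] I1 dispatched to M0
[2] I1 operands ready; I2 dispatched to A1
[3] I2 operands ready; I3 dispatched to M1
[4] I3 operands ready
[5] I2 complete
[6] R2←I2
[7] I1 complete; I4 dispatched to A1
[8] R3←I1; I4 operands ready
[9] I3 complete
[10] R5←I3; I4 complete
[11] R1←I4; I5 dispatched to M1
[12] I5 operands ready; I6 dispatched to A1
[13] I6 operands ready
[15] I6 complete
[16] R3←I6
[17] I5 complete
[18] R2←I5

cycle = 11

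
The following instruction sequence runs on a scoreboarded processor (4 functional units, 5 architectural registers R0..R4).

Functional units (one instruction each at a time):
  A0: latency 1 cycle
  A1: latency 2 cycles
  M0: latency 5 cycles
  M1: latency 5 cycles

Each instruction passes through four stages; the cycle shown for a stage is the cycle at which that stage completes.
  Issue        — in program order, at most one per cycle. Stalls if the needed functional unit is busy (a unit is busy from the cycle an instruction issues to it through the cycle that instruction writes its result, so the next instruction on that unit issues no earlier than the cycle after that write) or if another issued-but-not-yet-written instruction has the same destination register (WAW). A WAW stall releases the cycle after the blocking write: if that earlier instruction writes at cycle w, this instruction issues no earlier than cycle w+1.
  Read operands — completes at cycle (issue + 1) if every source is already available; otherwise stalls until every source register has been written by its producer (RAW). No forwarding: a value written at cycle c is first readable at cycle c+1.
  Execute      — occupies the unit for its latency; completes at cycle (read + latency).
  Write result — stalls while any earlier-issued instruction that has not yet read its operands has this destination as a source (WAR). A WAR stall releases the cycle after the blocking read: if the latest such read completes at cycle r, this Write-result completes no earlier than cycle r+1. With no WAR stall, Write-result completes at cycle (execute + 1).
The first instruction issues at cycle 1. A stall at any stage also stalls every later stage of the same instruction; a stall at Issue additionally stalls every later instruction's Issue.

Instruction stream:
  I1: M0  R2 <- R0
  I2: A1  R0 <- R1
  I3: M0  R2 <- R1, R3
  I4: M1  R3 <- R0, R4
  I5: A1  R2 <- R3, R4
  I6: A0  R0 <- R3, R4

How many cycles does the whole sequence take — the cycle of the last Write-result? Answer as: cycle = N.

cycle = 21

t=1  I1 issues→M0
t=2  I1 reads, I2 issues→A1
t=3  I2 reads
t=5  I2 exec-done
t=6  I2 writes R0
t=7  I1 exec-done
t=8  I1 writes R2
t=9  I3 issues→M0
t=10  I3 reads, I4 issues→M1
t=11  I4 reads
t=15  I3 exec-done
t=16  I3 writes R2, I4 exec-done
t=17  I4 writes R3, I5 issues→A1
t=18  I5 reads, I6 issues→A0
t=19  I6 reads
t=20  I5 exec-done, I6 exec-done
t=21  I5 writes R2, I6 writes R0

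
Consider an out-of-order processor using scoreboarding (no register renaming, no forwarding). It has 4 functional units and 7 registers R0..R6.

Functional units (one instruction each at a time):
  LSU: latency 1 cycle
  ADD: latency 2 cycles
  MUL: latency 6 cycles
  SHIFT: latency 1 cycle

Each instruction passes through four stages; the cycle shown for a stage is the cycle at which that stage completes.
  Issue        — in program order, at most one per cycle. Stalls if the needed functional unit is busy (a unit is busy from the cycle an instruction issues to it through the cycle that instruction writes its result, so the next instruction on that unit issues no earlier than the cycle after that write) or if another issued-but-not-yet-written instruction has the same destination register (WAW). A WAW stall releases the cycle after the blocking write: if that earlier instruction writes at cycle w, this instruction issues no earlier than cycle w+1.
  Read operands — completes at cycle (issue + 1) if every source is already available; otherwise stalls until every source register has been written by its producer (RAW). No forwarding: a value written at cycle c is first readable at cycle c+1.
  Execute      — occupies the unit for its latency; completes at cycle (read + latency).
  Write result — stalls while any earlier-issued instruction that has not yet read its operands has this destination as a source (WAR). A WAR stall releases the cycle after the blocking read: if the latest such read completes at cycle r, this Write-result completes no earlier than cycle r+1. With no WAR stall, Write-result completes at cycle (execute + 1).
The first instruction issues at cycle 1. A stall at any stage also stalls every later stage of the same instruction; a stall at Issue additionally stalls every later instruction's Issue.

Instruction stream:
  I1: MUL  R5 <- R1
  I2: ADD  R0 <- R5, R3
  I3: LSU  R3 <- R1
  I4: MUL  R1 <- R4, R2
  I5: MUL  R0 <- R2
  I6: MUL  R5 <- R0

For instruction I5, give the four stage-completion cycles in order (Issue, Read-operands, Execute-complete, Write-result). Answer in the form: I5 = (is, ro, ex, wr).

  I1 | 1 | 2 | 8 | 9
  I2 | 2 | 10 | 12 | 13   RAW R5: wait I1 write@9
  I3 | 3 | 4 | 5 | 11   WAR R3: wait I2 read@10
  I4 | 10 | 11 | 17 | 18   struct: MUL busy until I1 writes@9
  I5 | 19 | 20 | 26 | 27   struct: MUL busy until I4 writes@18
  I6 | 28 | 29 | 35 | 36   struct: MUL busy until I5 writes@27

I5 = (19, 20, 26, 27)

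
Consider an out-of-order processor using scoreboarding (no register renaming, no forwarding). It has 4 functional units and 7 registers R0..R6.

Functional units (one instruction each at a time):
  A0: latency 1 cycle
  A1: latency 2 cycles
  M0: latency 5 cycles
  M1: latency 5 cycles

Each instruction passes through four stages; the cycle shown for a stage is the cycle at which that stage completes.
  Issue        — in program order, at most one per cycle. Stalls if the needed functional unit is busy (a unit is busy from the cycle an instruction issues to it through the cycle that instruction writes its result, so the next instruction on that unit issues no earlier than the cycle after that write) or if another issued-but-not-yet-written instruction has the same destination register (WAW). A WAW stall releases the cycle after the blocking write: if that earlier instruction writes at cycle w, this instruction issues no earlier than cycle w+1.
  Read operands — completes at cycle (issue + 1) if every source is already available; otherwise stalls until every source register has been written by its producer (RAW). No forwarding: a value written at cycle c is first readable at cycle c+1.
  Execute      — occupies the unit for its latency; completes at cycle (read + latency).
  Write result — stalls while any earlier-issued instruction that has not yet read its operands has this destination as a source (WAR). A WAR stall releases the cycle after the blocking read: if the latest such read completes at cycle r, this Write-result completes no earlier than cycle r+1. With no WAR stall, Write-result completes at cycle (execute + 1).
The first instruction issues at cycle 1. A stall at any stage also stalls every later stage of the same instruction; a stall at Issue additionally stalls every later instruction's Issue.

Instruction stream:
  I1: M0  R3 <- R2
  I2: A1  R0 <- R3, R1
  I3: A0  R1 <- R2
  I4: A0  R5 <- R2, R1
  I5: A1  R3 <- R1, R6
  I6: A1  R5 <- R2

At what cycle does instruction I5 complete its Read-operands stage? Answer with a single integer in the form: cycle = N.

c1: I1 issues→M0
c2: I1 reads · I2 issues→A1
c3: I3 issues→A0
c4: I3 reads
c5: I3 exec-done
c7: I1 exec-done
c8: I1 writes R3
c9: I2 reads
c10: I3 writes R1
c11: I2 exec-done · I4 issues→A0
c12: I2 writes R0 · I4 reads
c13: I4 exec-done · I5 issues→A1
c14: I4 writes R5 · I5 reads
c16: I5 exec-done
c17: I5 writes R3
c18: I6 issues→A1
c19: I6 reads
c21: I6 exec-done
c22: I6 writes R5

cycle = 14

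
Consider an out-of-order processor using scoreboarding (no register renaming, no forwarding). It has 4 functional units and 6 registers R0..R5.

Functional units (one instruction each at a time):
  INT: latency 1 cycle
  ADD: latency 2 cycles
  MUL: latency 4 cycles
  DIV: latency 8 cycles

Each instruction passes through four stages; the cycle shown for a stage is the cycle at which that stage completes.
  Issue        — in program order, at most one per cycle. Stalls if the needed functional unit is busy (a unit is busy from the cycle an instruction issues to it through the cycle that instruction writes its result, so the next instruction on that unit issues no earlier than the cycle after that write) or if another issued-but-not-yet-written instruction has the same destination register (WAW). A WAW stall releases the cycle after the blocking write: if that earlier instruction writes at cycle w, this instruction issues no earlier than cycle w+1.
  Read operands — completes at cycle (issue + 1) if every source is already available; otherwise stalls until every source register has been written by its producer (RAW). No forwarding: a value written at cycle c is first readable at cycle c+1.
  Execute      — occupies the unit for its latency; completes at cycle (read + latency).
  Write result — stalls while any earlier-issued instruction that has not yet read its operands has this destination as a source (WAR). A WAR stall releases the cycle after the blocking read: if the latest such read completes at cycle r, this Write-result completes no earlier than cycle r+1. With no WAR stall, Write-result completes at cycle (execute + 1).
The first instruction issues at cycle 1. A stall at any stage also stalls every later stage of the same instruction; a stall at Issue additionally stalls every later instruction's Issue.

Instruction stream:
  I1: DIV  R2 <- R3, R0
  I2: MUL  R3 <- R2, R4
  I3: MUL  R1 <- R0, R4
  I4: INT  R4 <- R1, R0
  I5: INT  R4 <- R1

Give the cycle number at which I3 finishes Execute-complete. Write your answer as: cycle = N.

1) issue 1, read 2, done 10, write 11
2) issue 2, read 12, done 16, write 17  <RAW R2: wait I1 write@11>
3) issue 18, read 19, done 23, write 24  <struct: MUL busy until I2 writes@17>
4) issue 19, read 25, done 26, write 27  <RAW R1: wait I3 write@24>
5) issue 28, read 29, done 30, write 31  <struct: INT busy until I4 writes@27>

cycle = 23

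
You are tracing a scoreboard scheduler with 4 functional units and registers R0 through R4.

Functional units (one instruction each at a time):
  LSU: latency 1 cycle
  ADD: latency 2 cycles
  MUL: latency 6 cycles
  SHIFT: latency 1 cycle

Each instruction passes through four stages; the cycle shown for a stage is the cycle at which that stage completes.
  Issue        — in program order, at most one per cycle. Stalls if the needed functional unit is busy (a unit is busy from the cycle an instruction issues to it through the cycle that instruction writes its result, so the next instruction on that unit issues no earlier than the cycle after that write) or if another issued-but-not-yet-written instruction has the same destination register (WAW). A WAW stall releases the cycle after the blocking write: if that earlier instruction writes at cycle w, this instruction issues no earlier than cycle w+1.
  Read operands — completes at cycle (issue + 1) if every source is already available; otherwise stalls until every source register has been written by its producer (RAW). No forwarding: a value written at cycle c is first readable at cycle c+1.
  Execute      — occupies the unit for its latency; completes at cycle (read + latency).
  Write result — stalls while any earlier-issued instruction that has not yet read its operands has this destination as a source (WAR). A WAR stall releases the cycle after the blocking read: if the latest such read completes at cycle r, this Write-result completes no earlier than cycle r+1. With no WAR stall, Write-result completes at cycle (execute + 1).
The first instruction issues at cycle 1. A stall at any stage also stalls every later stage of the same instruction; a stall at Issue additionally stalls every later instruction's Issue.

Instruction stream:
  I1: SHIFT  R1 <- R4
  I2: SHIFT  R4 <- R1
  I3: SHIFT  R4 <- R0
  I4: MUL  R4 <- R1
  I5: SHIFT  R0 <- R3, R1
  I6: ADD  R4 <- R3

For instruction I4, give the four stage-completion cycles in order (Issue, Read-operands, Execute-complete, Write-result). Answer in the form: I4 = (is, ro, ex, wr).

t=1  I1 issues→SHIFT
t=2  I1 reads
t=3  I1 exec-done
t=4  I1 writes R1
t=5  I2 issues→SHIFT
t=6  I2 reads
t=7  I2 exec-done
t=8  I2 writes R4
t=9  I3 issues→SHIFT
t=10  I3 reads
t=11  I3 exec-done
t=12  I3 writes R4
t=13  I4 issues→MUL
t=14  I4 reads, I5 issues→SHIFT
t=15  I5 reads
t=16  I5 exec-done
t=17  I5 writes R0
t=20  I4 exec-done
t=21  I4 writes R4
t=22  I6 issues→ADD
t=23  I6 reads
t=25  I6 exec-done
t=26  I6 writes R4

I4 = (13, 14, 20, 21)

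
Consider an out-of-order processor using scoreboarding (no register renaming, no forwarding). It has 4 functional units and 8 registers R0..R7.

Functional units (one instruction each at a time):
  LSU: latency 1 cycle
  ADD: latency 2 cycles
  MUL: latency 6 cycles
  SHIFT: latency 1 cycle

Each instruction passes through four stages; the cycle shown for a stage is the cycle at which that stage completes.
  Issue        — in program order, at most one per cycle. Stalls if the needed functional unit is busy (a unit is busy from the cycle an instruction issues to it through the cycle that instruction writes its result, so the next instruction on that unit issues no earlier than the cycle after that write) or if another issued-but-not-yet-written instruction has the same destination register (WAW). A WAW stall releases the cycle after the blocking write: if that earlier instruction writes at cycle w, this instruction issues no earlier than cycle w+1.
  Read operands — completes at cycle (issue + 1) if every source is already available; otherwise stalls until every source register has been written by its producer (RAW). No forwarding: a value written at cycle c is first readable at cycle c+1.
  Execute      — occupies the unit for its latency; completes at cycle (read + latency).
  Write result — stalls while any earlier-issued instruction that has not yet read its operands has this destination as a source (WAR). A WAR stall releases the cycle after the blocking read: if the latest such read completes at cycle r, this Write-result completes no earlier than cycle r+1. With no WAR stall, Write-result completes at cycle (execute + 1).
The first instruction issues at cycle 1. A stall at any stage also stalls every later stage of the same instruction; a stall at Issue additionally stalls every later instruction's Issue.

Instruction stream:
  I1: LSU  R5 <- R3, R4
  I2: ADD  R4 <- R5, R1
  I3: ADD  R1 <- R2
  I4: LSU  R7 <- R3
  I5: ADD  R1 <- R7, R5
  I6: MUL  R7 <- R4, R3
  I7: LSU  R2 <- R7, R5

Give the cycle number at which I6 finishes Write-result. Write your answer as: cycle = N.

cycle = 23

[1] I1 issues→LSU
[2] I1 reads; I2 issues→ADD
[3] I1 exec-done
[4] I1 writes R5
[5] I2 reads
[7] I2 exec-done
[8] I2 writes R4
[9] I3 issues→ADD
[10] I3 reads; I4 issues→LSU
[11] I4 reads
[12] I3 exec-done; I4 exec-done
[13] I3 writes R1; I4 writes R7
[14] I5 issues→ADD
[15] I5 reads; I6 issues→MUL
[16] I6 reads; I7 issues→LSU
[17] I5 exec-done
[18] I5 writes R1
[22] I6 exec-done
[23] I6 writes R7
[24] I7 reads
[25] I7 exec-done
[26] I7 writes R2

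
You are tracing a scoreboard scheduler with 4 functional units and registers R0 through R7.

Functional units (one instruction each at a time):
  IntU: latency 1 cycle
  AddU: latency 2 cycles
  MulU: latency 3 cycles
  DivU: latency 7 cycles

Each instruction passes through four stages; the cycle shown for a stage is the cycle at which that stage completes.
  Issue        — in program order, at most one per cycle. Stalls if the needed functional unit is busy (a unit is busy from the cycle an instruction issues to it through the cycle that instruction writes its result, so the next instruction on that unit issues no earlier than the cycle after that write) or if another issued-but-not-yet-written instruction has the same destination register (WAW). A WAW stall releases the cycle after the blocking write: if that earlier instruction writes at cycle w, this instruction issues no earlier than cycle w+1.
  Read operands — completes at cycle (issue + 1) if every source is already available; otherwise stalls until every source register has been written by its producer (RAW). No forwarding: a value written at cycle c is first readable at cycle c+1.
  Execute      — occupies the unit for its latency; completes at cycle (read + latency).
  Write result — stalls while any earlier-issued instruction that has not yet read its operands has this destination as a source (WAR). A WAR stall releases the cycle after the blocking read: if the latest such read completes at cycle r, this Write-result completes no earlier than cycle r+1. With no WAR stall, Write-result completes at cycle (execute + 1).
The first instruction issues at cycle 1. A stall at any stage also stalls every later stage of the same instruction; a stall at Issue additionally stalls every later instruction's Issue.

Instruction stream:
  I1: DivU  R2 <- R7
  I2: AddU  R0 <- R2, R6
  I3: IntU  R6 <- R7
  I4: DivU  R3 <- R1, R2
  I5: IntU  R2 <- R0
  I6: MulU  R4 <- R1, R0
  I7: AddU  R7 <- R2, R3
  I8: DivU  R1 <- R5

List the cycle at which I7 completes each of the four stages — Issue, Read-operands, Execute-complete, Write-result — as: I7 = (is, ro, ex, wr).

  I1 | 1 | 2 | 9 | 10
  I2 | 2 | 11 | 13 | 14   RAW R2: wait I1 write@10
  I3 | 3 | 4 | 5 | 12   WAR R6: wait I2 read@11
  I4 | 11 | 12 | 19 | 20   struct: DivU busy until I1 writes@10
  I5 | 13 | 15 | 16 | 17   struct: IntU busy until I3 writes@12 · RAW R0: wait I2 write@14
  I6 | 14 | 15 | 18 | 19
  I7 | 15 | 21 | 23 | 24   RAW R3: wait I4 write@20
  I8 | 21 | 22 | 29 | 30   struct: DivU busy until I4 writes@20

I7 = (15, 21, 23, 24)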